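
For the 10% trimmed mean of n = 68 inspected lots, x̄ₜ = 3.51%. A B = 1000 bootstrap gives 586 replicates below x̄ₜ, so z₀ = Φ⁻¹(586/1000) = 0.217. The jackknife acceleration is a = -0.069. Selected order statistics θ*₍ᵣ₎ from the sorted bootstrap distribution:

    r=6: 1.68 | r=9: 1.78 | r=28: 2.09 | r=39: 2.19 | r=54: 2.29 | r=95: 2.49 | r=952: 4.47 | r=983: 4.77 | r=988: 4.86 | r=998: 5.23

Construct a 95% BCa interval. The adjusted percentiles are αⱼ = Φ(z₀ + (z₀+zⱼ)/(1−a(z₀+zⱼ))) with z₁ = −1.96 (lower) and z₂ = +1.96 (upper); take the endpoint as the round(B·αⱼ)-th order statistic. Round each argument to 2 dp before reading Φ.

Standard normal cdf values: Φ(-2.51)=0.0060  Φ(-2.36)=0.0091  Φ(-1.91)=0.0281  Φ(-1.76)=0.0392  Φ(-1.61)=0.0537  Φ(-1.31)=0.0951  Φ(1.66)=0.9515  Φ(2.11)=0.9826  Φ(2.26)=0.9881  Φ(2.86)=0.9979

Lower: z₀ + z₁ = 0.217 + (-1.960) = -1.743; 1 − a(z₀+z₁) = 1 − (-0.069)(-1.743) = 0.8797; argument = 0.217 + (-1.743)/0.8797 = -1.7643 → -1.76.
α₁ = Φ(-1.76) = 0.0392; rank = round(1000 × 0.0392) = 39; θ*₍39₎ = 2.19.
Upper: z₀ + z₂ = 2.177; 1 − a(z₀+z₂) = 1.1502; argument = 2.1097 → 2.11; α₂ = 0.9826; rank = 983; θ*₍983₎ = 4.77.

(2.19, 4.77)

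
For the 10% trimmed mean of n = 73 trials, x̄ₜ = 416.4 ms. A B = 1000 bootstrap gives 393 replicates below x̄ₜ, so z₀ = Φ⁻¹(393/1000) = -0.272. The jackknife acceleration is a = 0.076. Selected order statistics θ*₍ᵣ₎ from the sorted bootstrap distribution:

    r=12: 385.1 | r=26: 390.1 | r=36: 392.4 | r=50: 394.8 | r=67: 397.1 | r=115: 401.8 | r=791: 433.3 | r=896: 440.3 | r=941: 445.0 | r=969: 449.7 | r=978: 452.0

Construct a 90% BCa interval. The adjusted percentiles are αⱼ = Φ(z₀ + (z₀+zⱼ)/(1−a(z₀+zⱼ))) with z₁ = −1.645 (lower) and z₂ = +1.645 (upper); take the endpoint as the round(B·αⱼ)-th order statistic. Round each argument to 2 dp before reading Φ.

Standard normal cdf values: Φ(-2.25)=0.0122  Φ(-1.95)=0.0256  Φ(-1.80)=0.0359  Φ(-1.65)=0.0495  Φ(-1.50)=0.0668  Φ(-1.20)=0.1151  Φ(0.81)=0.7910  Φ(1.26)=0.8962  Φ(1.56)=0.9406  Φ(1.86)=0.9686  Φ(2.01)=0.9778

(390.1, 440.3)

Lower: z₀ + z₁ = -0.272 + (-1.645) = -1.917; 1 − a(z₀+z₁) = 1 − (0.076)(-1.917) = 1.1457; argument = -0.272 + (-1.917)/1.1457 = -1.9452 → -1.95.
α₁ = Φ(-1.95) = 0.0256; rank = round(1000 × 0.0256) = 26; θ*₍26₎ = 390.1.
Upper: z₀ + z₂ = 1.373; 1 − a(z₀+z₂) = 0.8957; argument = 1.2610 → 1.26; α₂ = 0.8962; rank = 896; θ*₍896₎ = 440.3.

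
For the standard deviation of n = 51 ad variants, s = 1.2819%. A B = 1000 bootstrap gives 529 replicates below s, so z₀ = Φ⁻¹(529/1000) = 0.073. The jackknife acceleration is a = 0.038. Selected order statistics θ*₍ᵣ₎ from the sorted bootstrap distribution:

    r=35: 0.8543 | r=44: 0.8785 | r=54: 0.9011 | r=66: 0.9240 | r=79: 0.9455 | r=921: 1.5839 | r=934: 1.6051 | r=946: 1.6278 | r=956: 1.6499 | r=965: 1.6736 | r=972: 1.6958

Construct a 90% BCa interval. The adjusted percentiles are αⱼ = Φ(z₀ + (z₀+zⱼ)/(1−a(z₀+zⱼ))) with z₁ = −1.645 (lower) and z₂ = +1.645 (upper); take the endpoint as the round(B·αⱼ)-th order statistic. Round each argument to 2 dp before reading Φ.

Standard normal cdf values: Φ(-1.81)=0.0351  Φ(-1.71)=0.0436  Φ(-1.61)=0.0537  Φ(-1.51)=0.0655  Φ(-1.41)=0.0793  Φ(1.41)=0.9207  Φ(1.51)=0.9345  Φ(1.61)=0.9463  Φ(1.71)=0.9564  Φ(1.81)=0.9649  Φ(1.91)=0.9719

(0.9455, 1.6958)

Lower: z₀ + z₁ = 0.073 + (-1.645) = -1.572; 1 − a(z₀+z₁) = 1 − (0.038)(-1.572) = 1.0597; argument = 0.073 + (-1.572)/1.0597 = -1.4104 → -1.41.
α₁ = Φ(-1.41) = 0.0793; rank = round(1000 × 0.0793) = 79; θ*₍79₎ = 0.9455.
Upper: z₀ + z₂ = 1.718; 1 − a(z₀+z₂) = 0.9347; argument = 1.9110 → 1.91; α₂ = 0.9719; rank = 972; θ*₍972₎ = 1.6958.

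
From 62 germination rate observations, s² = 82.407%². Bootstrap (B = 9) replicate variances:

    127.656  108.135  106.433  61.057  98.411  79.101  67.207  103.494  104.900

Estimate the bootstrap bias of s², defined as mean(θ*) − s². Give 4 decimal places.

mean(θ*) = (127.656 + 108.135 + 106.433 + 61.057 + 98.411 + 79.101 + 67.207 + 103.494 + 104.900) / 9 = 95.15489
bias = 95.15489 − 82.407

bias = +12.7479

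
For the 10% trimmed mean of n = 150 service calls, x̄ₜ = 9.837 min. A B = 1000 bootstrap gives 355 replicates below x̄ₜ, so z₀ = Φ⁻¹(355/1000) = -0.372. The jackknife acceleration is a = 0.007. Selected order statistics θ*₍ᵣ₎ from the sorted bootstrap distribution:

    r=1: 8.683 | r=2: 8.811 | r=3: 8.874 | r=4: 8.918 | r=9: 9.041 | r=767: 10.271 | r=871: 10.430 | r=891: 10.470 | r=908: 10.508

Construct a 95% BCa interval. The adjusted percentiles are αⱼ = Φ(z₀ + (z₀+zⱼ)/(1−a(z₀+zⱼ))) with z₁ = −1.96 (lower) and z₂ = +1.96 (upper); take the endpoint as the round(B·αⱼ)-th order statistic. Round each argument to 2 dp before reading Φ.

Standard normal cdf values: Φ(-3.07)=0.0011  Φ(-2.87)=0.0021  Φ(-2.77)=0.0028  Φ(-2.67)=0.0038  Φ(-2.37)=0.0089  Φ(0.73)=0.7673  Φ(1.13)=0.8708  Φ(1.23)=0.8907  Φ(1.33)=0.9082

Lower: z₀ + z₁ = -0.372 + (-1.960) = -2.332; 1 − a(z₀+z₁) = 1 − (0.007)(-2.332) = 1.0163; argument = -0.372 + (-2.332)/1.0163 = -2.6665 → -2.67.
α₁ = Φ(-2.67) = 0.0038; rank = round(1000 × 0.0038) = 4; θ*₍4₎ = 8.918.
Upper: z₀ + z₂ = 1.588; 1 − a(z₀+z₂) = 0.9889; argument = 1.2339 → 1.23; α₂ = 0.8907; rank = 891; θ*₍891₎ = 10.470.

(8.918, 10.470)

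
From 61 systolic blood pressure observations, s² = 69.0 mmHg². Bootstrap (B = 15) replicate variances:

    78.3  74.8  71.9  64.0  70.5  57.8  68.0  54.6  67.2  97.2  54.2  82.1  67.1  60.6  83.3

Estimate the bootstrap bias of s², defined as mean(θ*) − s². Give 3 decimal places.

mean(θ*) = (78.3 + 74.8 + 71.9 + 64.0 + 70.5 + 57.8 + 68.0 + 54.6 + 67.2 + 97.2 + 54.2 + 82.1 + 67.1 + 60.6 + 83.3) / 15 = 70.1067
bias = 70.1067 − 69.0

bias = +1.107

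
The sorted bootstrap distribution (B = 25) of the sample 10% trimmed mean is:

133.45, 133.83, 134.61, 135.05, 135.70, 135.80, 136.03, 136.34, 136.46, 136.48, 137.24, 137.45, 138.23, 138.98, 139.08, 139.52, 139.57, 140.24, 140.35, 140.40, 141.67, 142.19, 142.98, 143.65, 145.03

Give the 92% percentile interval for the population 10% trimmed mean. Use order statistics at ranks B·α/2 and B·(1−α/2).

α = 0.08; lower rank = 25 × 0.040 = 1; upper rank = 25 × 0.960 = 24.
The 1st smallest replicate is 133.45; the 24th is 143.65.

(133.45, 143.65)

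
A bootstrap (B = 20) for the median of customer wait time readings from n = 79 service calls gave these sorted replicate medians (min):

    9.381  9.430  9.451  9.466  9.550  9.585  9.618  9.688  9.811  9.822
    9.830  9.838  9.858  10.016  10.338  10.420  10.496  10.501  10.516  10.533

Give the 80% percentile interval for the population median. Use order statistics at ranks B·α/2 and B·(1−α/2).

(9.430, 10.501)

α = 0.20; lower rank = 20 × 0.100 = 2; upper rank = 20 × 0.900 = 18.
The 2nd smallest replicate is 9.430; the 18th is 10.501.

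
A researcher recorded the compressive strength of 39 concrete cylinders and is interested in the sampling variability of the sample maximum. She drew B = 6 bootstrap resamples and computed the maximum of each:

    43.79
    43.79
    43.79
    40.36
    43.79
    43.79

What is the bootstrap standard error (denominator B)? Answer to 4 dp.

SE* = 1.2783

Bootstrap SE is the standard deviation of the 6 replicate maximums.
Mean of replicates: (43.79 + 43.79 + 43.79 + 40.36 + 43.79 + 43.79) / 6 = 259.31000 / 6 = 43.21833
Sum of squared deviations: (+0.57167)² + (+0.57167)² + (+0.57167)² + (−2.85833)² + (+0.57167)² + (+0.57167)² = 9.80408
Variance = 9.80408 / 6 = 1.63401
SE* = √1.63401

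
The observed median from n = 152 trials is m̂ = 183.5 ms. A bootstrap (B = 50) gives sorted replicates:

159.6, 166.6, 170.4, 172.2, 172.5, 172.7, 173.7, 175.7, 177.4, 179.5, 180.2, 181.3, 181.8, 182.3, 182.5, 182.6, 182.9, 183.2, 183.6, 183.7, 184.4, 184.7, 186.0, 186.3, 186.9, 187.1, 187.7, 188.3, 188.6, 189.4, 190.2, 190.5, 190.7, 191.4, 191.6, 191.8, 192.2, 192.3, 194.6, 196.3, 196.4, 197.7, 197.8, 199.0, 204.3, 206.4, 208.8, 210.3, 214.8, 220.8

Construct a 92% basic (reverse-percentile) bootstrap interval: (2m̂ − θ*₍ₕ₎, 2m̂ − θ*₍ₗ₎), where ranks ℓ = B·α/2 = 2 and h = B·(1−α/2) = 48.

(156.7, 200.4)

Percentile endpoints at ranks 2 and 48: θ*₍2₎ = 166.6, θ*₍48₎ = 210.3.
Basic interval reflects these around m̂:
  lower = 2 × 183.5 − 210.3 = 156.7
  upper = 2 × 183.5 − 166.6 = 200.4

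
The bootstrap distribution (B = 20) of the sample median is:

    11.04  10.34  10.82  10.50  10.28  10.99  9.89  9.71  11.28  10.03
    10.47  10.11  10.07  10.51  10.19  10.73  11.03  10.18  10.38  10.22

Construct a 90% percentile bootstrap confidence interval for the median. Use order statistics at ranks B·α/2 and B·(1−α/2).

Sorted replicates: 9.71, 9.89, 10.03, 10.07, 10.11, 10.18, 10.19, 10.22, 10.28, 10.34, 10.38, 10.47, 10.50, 10.51, 10.73, 10.82, 10.99, 11.03, 11.04, 11.28
α = 0.10; lower rank = 20 × 0.050 = 1; upper rank = 20 × 0.950 = 19.
The 1st smallest replicate is 9.71; the 19th is 11.04.

(9.71, 11.04)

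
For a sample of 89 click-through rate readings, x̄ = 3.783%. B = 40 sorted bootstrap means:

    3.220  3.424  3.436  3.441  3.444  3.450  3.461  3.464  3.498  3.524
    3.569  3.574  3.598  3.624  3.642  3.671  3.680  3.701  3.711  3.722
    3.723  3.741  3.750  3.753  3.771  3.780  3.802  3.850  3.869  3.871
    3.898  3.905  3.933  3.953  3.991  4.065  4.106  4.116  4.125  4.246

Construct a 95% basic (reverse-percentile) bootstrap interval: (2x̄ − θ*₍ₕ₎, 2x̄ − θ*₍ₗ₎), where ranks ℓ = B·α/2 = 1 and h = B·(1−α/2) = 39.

Percentile endpoints at ranks 1 and 39: θ*₍1₎ = 3.220, θ*₍39₎ = 4.125.
Basic interval reflects these around x̄:
  lower = 2 × 3.783 − 4.125 = 3.441
  upper = 2 × 3.783 − 3.220 = 4.346

(3.441, 4.346)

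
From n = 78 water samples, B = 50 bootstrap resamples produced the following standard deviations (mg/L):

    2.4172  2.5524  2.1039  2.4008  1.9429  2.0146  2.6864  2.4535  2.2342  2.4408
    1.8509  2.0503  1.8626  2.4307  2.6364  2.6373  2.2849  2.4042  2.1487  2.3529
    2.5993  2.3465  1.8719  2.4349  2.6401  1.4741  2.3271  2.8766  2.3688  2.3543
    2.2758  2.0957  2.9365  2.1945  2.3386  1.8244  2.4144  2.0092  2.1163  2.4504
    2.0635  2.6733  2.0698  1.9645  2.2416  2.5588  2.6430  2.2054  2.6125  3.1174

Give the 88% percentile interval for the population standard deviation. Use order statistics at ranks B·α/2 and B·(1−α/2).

Sorted replicates: 1.4741, 1.8244, 1.8509, 1.8626, 1.8719, 1.9429, 1.9645, 2.0092, 2.0146, 2.0503, 2.0635, 2.0698, 2.0957, 2.1039, 2.1163, 2.1487, 2.1945, 2.2054, 2.2342, 2.2416, 2.2758, 2.2849, 2.3271, 2.3386, 2.3465, 2.3529, 2.3543, 2.3688, 2.4008, 2.4042, 2.4144, 2.4172, 2.4307, 2.4349, 2.4408, 2.4504, 2.4535, 2.5524, 2.5588, 2.5993, 2.6125, 2.6364, 2.6373, 2.6401, 2.6430, 2.6733, 2.6864, 2.8766, 2.9365, 3.1174
α = 0.12; lower rank = 50 × 0.060 = 3; upper rank = 50 × 0.940 = 47.
The 3rd smallest replicate is 1.8509; the 47th is 2.6864.

(1.8509, 2.6864)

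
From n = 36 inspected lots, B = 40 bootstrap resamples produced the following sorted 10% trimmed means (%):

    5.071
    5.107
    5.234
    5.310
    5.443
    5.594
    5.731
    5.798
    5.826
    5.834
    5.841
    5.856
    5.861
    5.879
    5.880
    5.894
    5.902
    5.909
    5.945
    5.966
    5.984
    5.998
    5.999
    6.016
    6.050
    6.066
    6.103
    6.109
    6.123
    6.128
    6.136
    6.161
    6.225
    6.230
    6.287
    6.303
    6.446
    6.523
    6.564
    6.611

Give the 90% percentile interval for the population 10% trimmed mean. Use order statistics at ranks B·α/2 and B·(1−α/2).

α = 0.10; lower rank = 40 × 0.050 = 2; upper rank = 40 × 0.950 = 38.
The 2nd smallest replicate is 5.107; the 38th is 6.523.

(5.107, 6.523)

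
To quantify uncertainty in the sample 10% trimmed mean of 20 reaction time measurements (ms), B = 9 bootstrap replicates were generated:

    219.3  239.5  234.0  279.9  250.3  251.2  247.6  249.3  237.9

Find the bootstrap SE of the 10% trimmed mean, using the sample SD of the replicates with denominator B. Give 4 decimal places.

Bootstrap SE is the standard deviation of the 9 replicate 10% trimmed means.
Mean of replicates: (219.3 + 239.5 + 234.0 + 279.9 + 250.3 + 251.2 + 247.6 + 249.3 + 237.9) / 9 = 2209.00000 / 9 = 245.44444
Sum of squared deviations: (−26.14444)² + (−5.94444)² + (−11.44444)² + (+34.45556)² + (+4.85556)² + (+5.75556)² + (+2.15556)² + (+3.85556)² + (−7.54444)² = 2170.16222
Variance = 2170.16222 / 9 = 241.12914
SE* = √241.12914

SE* = 15.5283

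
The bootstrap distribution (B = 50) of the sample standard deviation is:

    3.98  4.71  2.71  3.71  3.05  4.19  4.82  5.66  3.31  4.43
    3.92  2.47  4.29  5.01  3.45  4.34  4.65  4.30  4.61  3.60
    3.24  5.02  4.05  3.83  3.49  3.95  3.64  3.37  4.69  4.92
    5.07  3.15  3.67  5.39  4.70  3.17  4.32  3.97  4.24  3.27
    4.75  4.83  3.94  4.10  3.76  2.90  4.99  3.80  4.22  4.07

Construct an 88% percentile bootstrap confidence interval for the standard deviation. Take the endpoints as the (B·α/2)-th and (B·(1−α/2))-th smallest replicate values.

Sorted replicates: 2.47, 2.71, 2.90, 3.05, 3.15, 3.17, 3.24, 3.27, 3.31, 3.37, 3.45, 3.49, 3.60, 3.64, 3.67, 3.71, 3.76, 3.80, 3.83, 3.92, 3.94, 3.95, 3.97, 3.98, 4.05, 4.07, 4.10, 4.19, 4.22, 4.24, 4.29, 4.30, 4.32, 4.34, 4.43, 4.61, 4.65, 4.69, 4.70, 4.71, 4.75, 4.82, 4.83, 4.92, 4.99, 5.01, 5.02, 5.07, 5.39, 5.66
α = 0.12; lower rank = 50 × 0.060 = 3; upper rank = 50 × 0.940 = 47.
The 3rd smallest replicate is 2.90; the 47th is 5.02.

(2.90, 5.02)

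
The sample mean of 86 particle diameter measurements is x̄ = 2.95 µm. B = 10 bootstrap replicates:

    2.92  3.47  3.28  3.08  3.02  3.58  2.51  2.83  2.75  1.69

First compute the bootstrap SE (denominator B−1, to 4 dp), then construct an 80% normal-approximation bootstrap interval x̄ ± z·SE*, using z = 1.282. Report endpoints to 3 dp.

(2.258, 3.642)

Mean of replicates = 2.9130; sum of squared deviations = 2.6208; SE* = √(2.6208/9) = 0.5396
Margin = 1.282 × 0.5396 = 0.6918
Interval: 2.95 ± 0.6918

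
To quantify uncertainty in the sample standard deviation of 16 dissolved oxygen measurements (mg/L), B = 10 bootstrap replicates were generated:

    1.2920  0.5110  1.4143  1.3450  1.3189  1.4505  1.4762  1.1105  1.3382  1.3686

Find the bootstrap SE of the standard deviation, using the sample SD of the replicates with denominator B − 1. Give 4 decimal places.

SE* = 0.2828

Bootstrap SE is the standard deviation of the 10 replicate standard deviations.
Mean of replicates: (1.2920 + 0.5110 + 1.4143 + 1.3450 + 1.3189 + 1.4505 + 1.4762 + 1.1105 + 1.3382 + 1.3686) / 10 = 12.62520 / 10 = 1.26252
Sum of squared deviations: (+0.02948)² + (−0.75152)² + (+0.15178)² + (+0.08248)² + (+0.05638)² + (+0.18798)² + (+0.21368)² + (−0.15202)² + (+0.07568)² + (+0.10608)² = 0.71976
Variance = 0.71976 / 9 = 0.07997
SE* = √0.07997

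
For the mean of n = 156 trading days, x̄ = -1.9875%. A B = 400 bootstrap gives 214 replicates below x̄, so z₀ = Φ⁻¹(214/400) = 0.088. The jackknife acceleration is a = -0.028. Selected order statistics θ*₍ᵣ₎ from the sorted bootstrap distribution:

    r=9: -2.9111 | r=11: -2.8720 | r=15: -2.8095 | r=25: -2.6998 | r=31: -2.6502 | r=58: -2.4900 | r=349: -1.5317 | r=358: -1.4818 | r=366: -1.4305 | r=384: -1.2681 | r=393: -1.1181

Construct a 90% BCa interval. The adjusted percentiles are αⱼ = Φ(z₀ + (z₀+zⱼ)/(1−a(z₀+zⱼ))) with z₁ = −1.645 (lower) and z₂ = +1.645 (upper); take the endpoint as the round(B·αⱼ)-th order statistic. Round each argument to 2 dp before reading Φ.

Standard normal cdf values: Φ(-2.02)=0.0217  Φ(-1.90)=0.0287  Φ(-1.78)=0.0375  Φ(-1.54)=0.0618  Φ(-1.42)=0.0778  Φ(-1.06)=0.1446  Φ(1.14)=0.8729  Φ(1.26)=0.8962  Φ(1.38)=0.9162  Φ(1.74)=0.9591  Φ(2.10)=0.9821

Lower: z₀ + z₁ = 0.088 + (-1.645) = -1.557; 1 − a(z₀+z₁) = 1 − (-0.028)(-1.557) = 0.9564; argument = 0.088 + (-1.557)/0.9564 = -1.5400 → -1.54.
α₁ = Φ(-1.54) = 0.0618; rank = round(400 × 0.0618) = 25; θ*₍25₎ = -2.6998.
Upper: z₀ + z₂ = 1.733; 1 − a(z₀+z₂) = 1.0485; argument = 1.7408 → 1.74; α₂ = 0.9591; rank = 384; θ*₍384₎ = -1.2681.

(-2.6998, -1.2681)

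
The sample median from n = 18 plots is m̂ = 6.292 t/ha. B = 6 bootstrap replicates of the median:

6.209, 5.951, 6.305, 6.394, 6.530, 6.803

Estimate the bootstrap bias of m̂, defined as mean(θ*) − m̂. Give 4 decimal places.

bias = +0.0733

mean(θ*) = (6.209 + 5.951 + 6.305 + 6.394 + 6.530 + 6.803) / 6 = 6.36533
bias = 6.36533 − 6.292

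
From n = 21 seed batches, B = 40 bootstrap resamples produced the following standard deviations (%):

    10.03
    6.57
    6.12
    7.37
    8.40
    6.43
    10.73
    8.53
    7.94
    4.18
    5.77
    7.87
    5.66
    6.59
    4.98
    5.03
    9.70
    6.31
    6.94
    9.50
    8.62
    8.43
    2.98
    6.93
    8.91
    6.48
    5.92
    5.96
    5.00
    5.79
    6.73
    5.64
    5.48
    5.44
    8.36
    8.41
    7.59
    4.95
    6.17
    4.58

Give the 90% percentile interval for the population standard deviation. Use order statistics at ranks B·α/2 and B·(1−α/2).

Sorted replicates: 2.98, 4.18, 4.58, 4.95, 4.98, 5.00, 5.03, 5.44, 5.48, 5.64, 5.66, 5.77, 5.79, 5.92, 5.96, 6.12, 6.17, 6.31, 6.43, 6.48, 6.57, 6.59, 6.73, 6.93, 6.94, 7.37, 7.59, 7.87, 7.94, 8.36, 8.40, 8.41, 8.43, 8.53, 8.62, 8.91, 9.50, 9.70, 10.03, 10.73
α = 0.10; lower rank = 40 × 0.050 = 2; upper rank = 40 × 0.950 = 38.
The 2nd smallest replicate is 4.18; the 38th is 9.70.

(4.18, 9.70)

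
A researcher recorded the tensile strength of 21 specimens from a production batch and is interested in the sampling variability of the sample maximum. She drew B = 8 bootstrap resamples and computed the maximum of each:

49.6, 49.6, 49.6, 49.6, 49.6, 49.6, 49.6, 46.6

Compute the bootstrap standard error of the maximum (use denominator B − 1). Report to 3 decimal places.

SE* = 1.061

Bootstrap SE is the standard deviation of the 8 replicate maximums.
Mean of replicates: (49.6 + 49.6 + 49.6 + 49.6 + 49.6 + 49.6 + 49.6 + 46.6) / 8 = 393.8000 / 8 = 49.2250
Sum of squared deviations: (+0.3750)² + (+0.3750)² + (+0.3750)² + (+0.3750)² + (+0.3750)² + (+0.3750)² + (+0.3750)² + (−2.6250)² = 7.8750
Variance = 7.8750 / 7 = 1.1250
SE* = √1.1250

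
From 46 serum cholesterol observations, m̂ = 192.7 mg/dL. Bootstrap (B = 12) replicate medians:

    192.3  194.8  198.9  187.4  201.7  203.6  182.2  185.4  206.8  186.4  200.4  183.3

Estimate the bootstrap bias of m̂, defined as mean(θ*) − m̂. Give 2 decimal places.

mean(θ*) = (192.3 + 194.8 + 198.9 + 187.4 + 201.7 + 203.6 + 182.2 + 185.4 + 206.8 + 186.4 + 200.4 + 183.3) / 12 = 193.600
bias = 193.600 − 192.7

bias = +0.90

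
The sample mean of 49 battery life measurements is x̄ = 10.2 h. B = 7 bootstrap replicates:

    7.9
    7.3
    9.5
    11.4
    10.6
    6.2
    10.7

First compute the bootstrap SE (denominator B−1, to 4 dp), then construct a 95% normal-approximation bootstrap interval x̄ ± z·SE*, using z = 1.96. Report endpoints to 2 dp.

Mean of replicates = 9.0857; sum of squared deviations = 23.3486; SE* = √(23.3486/6) = 1.9727
Margin = 1.96 × 1.9727 = 3.866
Interval: 10.2 ± 3.866

(6.33, 14.07)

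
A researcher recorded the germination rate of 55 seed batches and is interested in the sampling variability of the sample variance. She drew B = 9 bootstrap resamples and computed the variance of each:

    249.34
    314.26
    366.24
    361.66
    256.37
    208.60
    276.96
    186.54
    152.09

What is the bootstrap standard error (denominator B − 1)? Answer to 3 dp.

Bootstrap SE is the standard deviation of the 9 replicate variances.
Mean of replicates: (249.34 + 314.26 + 366.24 + 361.66 + 256.37 + 208.60 + 276.96 + 186.54 + 152.09) / 9 = 2372.0600 / 9 = 263.5622
Sum of squared deviations: (−14.2222)² + (+50.6978)² + (+102.6778)² + (+98.0978)² + (−7.1922)² + (−54.9622)² + (+13.3978)² + (−77.0222)² + (−111.4722)² = 44548.9898
Variance = 44548.9898 / 8 = 5568.6237
SE* = √5568.6237

SE* = 74.623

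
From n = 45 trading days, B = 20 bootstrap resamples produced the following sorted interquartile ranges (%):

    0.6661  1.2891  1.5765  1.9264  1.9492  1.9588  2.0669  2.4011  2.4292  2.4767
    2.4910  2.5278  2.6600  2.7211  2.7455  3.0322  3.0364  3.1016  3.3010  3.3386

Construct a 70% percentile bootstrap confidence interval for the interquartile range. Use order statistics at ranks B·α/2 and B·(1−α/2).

(1.5765, 3.0364)

α = 0.30; lower rank = 20 × 0.150 = 3; upper rank = 20 × 0.850 = 17.
The 3rd smallest replicate is 1.5765; the 17th is 3.0364.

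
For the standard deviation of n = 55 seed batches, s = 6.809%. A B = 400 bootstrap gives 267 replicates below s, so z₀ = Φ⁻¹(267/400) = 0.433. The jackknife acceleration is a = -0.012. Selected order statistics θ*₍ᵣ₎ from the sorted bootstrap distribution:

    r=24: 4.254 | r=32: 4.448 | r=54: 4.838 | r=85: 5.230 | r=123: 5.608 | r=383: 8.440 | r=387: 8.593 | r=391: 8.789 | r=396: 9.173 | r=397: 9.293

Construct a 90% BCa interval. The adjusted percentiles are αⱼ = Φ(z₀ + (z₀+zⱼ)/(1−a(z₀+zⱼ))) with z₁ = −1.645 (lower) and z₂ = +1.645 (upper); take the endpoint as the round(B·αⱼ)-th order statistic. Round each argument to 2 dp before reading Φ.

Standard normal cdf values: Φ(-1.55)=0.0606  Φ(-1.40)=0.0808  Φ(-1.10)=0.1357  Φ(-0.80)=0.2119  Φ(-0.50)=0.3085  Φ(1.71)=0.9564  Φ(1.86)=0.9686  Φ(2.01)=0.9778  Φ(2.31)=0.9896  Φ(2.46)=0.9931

Lower: z₀ + z₁ = 0.433 + (-1.645) = -1.212; 1 − a(z₀+z₁) = 1 − (-0.012)(-1.212) = 0.9855; argument = 0.433 + (-1.212)/0.9855 = -0.7969 → -0.80.
α₁ = Φ(-0.80) = 0.2119; rank = round(400 × 0.2119) = 85; θ*₍85₎ = 5.230.
Upper: z₀ + z₂ = 2.078; 1 − a(z₀+z₂) = 1.0249; argument = 2.4604 → 2.46; α₂ = 0.9931; rank = 397; θ*₍397₎ = 9.293.

(5.230, 9.293)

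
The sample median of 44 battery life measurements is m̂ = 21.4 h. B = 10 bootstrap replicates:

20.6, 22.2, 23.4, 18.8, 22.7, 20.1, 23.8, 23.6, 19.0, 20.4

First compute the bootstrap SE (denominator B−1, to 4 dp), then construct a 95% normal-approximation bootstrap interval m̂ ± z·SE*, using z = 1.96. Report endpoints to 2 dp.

(17.66, 25.14)

Mean of replicates = 21.4600; sum of squared deviations = 32.7440; SE* = √(32.7440/9) = 1.9074
Margin = 1.96 × 1.9074 = 3.739
Interval: 21.4 ± 3.739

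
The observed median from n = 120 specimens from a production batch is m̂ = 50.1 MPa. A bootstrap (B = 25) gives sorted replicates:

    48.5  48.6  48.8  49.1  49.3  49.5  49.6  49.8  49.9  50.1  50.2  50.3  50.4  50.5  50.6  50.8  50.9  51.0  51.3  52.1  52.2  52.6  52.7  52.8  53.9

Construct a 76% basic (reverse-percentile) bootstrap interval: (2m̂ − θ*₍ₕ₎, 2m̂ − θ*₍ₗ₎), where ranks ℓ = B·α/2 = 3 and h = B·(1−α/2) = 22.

(47.6, 51.4)

Percentile endpoints at ranks 3 and 22: θ*₍3₎ = 48.8, θ*₍22₎ = 52.6.
Basic interval reflects these around m̂:
  lower = 2 × 50.1 − 52.6 = 47.6
  upper = 2 × 50.1 − 48.8 = 51.4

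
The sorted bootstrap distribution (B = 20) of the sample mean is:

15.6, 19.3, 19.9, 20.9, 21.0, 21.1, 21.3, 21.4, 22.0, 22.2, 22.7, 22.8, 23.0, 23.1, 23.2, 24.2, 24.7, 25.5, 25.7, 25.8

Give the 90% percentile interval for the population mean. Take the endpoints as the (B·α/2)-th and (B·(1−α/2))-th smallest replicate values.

(15.6, 25.7)

α = 0.10; lower rank = 20 × 0.050 = 1; upper rank = 20 × 0.950 = 19.
The 1st smallest replicate is 15.6; the 19th is 25.7.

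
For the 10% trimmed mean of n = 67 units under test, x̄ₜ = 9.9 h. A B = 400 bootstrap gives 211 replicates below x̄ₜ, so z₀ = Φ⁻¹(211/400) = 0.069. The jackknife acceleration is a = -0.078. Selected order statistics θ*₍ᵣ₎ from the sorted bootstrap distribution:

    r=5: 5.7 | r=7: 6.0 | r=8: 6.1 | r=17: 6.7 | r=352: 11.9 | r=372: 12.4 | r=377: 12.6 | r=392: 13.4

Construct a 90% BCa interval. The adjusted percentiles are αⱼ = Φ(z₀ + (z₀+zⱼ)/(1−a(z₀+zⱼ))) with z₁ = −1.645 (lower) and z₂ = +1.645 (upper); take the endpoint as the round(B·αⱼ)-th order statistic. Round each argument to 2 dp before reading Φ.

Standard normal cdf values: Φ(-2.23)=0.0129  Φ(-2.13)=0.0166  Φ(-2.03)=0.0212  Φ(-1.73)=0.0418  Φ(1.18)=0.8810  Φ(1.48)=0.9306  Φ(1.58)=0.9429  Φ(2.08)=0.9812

Lower: z₀ + z₁ = 0.069 + (-1.645) = -1.576; 1 − a(z₀+z₁) = 1 − (-0.078)(-1.576) = 0.8771; argument = 0.069 + (-1.576)/0.8771 = -1.7279 → -1.73.
α₁ = Φ(-1.73) = 0.0418; rank = round(400 × 0.0418) = 17; θ*₍17₎ = 6.7.
Upper: z₀ + z₂ = 1.714; 1 − a(z₀+z₂) = 1.1337; argument = 1.5809 → 1.58; α₂ = 0.9429; rank = 377; θ*₍377₎ = 12.6.

(6.7, 12.6)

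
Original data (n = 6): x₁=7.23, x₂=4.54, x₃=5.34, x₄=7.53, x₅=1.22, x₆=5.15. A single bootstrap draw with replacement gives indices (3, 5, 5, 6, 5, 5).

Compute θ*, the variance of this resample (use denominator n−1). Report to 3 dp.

Resample values: 5.34, 1.22, 1.22, 5.15, 1.22, 1.22.
Mean = 2.5617; sum of squared deviations = 21.6189
s² = 21.6189 / 5 = 4.3238

θ* = 4.324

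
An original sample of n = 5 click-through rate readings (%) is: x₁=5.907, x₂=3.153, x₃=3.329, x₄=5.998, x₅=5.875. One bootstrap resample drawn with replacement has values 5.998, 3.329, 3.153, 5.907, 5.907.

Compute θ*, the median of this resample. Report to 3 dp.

Sorted: 3.153, 3.329, 5.907, 5.907, 5.998
Median = middle value = 5.907

θ* = 5.907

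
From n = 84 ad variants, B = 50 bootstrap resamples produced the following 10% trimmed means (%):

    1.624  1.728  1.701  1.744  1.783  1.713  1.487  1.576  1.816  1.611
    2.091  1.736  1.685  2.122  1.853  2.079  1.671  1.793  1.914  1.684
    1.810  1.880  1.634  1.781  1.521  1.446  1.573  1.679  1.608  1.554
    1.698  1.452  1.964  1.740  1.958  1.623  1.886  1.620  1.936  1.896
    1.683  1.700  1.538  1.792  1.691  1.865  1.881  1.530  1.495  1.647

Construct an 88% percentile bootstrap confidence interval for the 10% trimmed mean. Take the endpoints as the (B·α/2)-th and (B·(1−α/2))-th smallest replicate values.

(1.487, 1.964)

Sorted replicates: 1.446, 1.452, 1.487, 1.495, 1.521, 1.530, 1.538, 1.554, 1.573, 1.576, 1.608, 1.611, 1.620, 1.623, 1.624, 1.634, 1.647, 1.671, 1.679, 1.683, 1.684, 1.685, 1.691, 1.698, 1.700, 1.701, 1.713, 1.728, 1.736, 1.740, 1.744, 1.781, 1.783, 1.792, 1.793, 1.810, 1.816, 1.853, 1.865, 1.880, 1.881, 1.886, 1.896, 1.914, 1.936, 1.958, 1.964, 2.079, 2.091, 2.122
α = 0.12; lower rank = 50 × 0.060 = 3; upper rank = 50 × 0.940 = 47.
The 3rd smallest replicate is 1.487; the 47th is 1.964.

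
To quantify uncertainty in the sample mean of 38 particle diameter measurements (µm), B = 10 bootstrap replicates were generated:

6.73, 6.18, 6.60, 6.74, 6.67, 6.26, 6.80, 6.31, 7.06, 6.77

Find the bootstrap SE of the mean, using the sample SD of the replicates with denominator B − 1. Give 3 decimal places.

SE* = 0.278

Bootstrap SE is the standard deviation of the 10 replicate means.
Mean of replicates: (6.73 + 6.18 + 6.60 + 6.74 + 6.67 + 6.26 + 6.80 + 6.31 + 7.06 + 6.77) / 10 = 66.1200 / 10 = 6.6120
Sum of squared deviations: (+0.1180)² + (−0.4320)² + (−0.0120)² + (+0.1280)² + (+0.0580)² + (−0.3520)² + (+0.1880)² + (−0.3020)² + (+0.4480)² + (+0.1580)² = 0.6966
Variance = 0.6966 / 9 = 0.0774
SE* = √0.0774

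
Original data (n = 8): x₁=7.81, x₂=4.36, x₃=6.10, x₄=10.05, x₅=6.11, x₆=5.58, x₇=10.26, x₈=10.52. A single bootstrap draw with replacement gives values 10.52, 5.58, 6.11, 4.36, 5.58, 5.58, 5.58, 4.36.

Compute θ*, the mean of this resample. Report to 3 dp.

θ* = 5.959

Mean = (10.52 + 5.58 + 6.11 + 4.36 + 5.58 + 5.58 + 5.58 + 4.36) / 8 = 47.670 / 8 = 5.959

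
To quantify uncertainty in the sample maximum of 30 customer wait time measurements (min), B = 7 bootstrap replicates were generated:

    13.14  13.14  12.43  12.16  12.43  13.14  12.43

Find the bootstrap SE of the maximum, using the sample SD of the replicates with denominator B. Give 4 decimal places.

Bootstrap SE is the standard deviation of the 7 replicate maximums.
Mean of replicates: (13.14 + 13.14 + 12.43 + 12.16 + 12.43 + 13.14 + 12.43) / 7 = 88.87000 / 7 = 12.69571
Sum of squared deviations: (+0.44429)² + (+0.44429)² + (−0.26571)² + (−0.53571)² + (−0.26571)² + (+0.44429)² + (−0.26571)² = 1.09097
Variance = 1.09097 / 7 = 0.15585
SE* = √0.15585

SE* = 0.3948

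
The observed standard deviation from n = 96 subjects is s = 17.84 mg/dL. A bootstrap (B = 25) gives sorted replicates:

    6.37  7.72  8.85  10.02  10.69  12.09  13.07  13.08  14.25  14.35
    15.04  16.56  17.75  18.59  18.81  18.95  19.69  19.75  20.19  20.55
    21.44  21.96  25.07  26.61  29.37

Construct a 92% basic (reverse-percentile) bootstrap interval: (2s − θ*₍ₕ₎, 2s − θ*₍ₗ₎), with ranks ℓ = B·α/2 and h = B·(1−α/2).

Percentile endpoints at ranks 1 and 24: θ*₍1₎ = 6.37, θ*₍24₎ = 26.61.
Basic interval reflects these around s:
  lower = 2 × 17.84 − 26.61 = 9.07
  upper = 2 × 17.84 − 6.37 = 29.31

(9.07, 29.31)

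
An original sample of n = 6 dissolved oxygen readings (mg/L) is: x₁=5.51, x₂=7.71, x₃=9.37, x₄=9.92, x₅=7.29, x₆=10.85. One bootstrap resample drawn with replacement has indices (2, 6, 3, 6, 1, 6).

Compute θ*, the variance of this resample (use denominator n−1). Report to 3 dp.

θ* = 4.806

Resample values: 7.71, 10.85, 9.37, 10.85, 5.51, 10.85.
Mean = 9.1900; sum of squared deviations = 24.0320
s² = 24.0320 / 5 = 4.8064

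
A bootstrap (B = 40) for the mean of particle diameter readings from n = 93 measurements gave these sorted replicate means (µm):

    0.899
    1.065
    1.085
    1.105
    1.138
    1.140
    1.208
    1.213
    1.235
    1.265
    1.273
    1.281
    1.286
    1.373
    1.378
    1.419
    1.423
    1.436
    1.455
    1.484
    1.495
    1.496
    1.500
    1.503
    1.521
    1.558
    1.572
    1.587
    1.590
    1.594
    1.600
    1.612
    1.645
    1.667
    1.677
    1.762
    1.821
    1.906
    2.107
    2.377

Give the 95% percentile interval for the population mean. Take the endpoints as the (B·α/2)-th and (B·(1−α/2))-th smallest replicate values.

α = 0.05; lower rank = 40 × 0.025 = 1; upper rank = 40 × 0.975 = 39.
The 1st smallest replicate is 0.899; the 39th is 2.107.

(0.899, 2.107)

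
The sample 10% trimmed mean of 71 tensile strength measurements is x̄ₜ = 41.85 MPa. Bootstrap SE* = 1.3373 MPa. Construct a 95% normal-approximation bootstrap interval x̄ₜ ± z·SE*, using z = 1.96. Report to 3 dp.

Margin = 1.96 × 1.3373 = 2.6211
Interval: 41.85 ± 2.6211

(39.229, 44.471)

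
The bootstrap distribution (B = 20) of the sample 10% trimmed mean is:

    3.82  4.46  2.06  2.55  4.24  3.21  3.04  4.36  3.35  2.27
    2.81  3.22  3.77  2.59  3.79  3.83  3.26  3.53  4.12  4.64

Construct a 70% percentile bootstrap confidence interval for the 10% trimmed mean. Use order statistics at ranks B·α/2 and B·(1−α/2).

(2.55, 4.24)

Sorted replicates: 2.06, 2.27, 2.55, 2.59, 2.81, 3.04, 3.21, 3.22, 3.26, 3.35, 3.53, 3.77, 3.79, 3.82, 3.83, 4.12, 4.24, 4.36, 4.46, 4.64
α = 0.30; lower rank = 20 × 0.150 = 3; upper rank = 20 × 0.850 = 17.
The 3rd smallest replicate is 2.55; the 17th is 4.24.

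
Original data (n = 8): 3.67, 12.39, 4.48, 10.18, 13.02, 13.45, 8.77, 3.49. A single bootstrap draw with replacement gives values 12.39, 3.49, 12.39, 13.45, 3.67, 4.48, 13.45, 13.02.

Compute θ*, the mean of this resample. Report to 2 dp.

θ* = 9.54

Mean = (12.39 + 3.49 + 12.39 + 13.45 + 3.67 + 4.48 + 13.45 + 13.02) / 8 = 76.340 / 8 = 9.54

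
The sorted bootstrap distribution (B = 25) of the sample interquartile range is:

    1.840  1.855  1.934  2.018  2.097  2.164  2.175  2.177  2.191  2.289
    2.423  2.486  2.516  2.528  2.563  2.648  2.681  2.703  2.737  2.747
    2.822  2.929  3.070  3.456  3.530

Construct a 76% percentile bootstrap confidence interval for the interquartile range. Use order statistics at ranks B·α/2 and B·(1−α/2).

α = 0.24; lower rank = 25 × 0.120 = 3; upper rank = 25 × 0.880 = 22.
The 3rd smallest replicate is 1.934; the 22nd is 2.929.

(1.934, 2.929)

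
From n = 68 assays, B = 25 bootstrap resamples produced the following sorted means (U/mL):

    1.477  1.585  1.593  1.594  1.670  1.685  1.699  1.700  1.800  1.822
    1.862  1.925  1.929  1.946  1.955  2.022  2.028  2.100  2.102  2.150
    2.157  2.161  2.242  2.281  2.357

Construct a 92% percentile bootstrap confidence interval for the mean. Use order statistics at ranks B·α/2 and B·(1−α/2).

α = 0.08; lower rank = 25 × 0.040 = 1; upper rank = 25 × 0.960 = 24.
The 1st smallest replicate is 1.477; the 24th is 2.281.

(1.477, 2.281)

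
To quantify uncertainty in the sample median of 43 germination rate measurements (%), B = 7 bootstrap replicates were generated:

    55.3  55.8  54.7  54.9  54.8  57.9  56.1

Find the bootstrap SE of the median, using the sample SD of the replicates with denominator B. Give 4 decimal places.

SE* = 1.0418

Bootstrap SE is the standard deviation of the 7 replicate medians.
Mean of replicates: (55.3 + 55.8 + 54.7 + 54.9 + 54.8 + 57.9 + 56.1) / 7 = 389.50000 / 7 = 55.64286
Sum of squared deviations: (−0.34286)² + (+0.15714)² + (−0.94286)² + (−0.74286)² + (−0.84286)² + (+2.25714)² + (+0.45714)² = 7.59714
Variance = 7.59714 / 7 = 1.08531
SE* = √1.08531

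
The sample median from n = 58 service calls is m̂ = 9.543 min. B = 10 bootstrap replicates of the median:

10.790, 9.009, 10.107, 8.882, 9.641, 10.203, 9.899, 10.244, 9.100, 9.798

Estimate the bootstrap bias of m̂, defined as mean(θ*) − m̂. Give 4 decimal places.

bias = +0.2243

mean(θ*) = (10.790 + 9.009 + 10.107 + 8.882 + 9.641 + 10.203 + 9.899 + 10.244 + 9.100 + 9.798) / 10 = 9.76730
bias = 9.76730 − 9.543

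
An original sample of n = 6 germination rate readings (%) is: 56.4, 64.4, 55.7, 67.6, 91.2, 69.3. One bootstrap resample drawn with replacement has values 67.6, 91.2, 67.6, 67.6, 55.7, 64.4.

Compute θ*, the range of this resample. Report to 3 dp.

θ* = 35.500

Range = 91.2 − 55.7 = 35.500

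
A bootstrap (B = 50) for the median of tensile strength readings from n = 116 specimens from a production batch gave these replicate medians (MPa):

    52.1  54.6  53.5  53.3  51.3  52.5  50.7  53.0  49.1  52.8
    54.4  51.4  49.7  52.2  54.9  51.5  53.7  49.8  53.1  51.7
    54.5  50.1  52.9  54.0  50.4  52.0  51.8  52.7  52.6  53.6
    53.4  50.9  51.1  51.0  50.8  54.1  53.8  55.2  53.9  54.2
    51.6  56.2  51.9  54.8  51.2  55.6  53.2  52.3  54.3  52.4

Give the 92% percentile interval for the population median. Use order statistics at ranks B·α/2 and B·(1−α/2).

(49.7, 55.2)

Sorted replicates: 49.1, 49.7, 49.8, 50.1, 50.4, 50.7, 50.8, 50.9, 51.0, 51.1, 51.2, 51.3, 51.4, 51.5, 51.6, 51.7, 51.8, 51.9, 52.0, 52.1, 52.2, 52.3, 52.4, 52.5, 52.6, 52.7, 52.8, 52.9, 53.0, 53.1, 53.2, 53.3, 53.4, 53.5, 53.6, 53.7, 53.8, 53.9, 54.0, 54.1, 54.2, 54.3, 54.4, 54.5, 54.6, 54.8, 54.9, 55.2, 55.6, 56.2
α = 0.08; lower rank = 50 × 0.040 = 2; upper rank = 50 × 0.960 = 48.
The 2nd smallest replicate is 49.7; the 48th is 55.2.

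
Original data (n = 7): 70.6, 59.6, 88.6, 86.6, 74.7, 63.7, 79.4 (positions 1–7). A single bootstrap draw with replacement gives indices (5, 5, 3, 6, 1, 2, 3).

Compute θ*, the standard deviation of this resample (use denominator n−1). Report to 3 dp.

Resample values: 74.7, 74.7, 88.6, 63.7, 70.6, 59.6, 88.6.
Mean = 74.3571; sum of squared deviations = 751.4171
s² = 751.4171 / 6 = 125.2362
s = √125.2362 = 11.191

θ* = 11.191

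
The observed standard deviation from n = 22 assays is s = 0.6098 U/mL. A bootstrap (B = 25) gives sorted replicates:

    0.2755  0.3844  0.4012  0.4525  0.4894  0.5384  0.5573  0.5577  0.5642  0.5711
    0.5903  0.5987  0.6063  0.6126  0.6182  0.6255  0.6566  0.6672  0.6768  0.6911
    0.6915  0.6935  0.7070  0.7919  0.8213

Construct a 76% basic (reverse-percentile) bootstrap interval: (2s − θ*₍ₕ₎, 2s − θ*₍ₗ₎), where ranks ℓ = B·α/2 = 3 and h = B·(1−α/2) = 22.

(0.5261, 0.8184)

Percentile endpoints at ranks 3 and 22: θ*₍3₎ = 0.4012, θ*₍22₎ = 0.6935.
Basic interval reflects these around s:
  lower = 2 × 0.6098 − 0.6935 = 0.5261
  upper = 2 × 0.6098 − 0.4012 = 0.8184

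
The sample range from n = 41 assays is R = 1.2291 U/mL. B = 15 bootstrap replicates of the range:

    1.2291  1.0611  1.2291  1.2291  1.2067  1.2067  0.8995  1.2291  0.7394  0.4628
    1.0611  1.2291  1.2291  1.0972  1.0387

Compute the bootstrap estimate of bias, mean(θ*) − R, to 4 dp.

bias = −0.1526

mean(θ*) = (1.2291 + 1.0611 + 1.2291 + 1.2291 + 1.2067 + 1.2067 + 0.8995 + 1.2291 + 0.7394 + 0.4628 + 1.0611 + 1.2291 + 1.2291 + 1.0972 + 1.0387) / 15 = 1.07652
bias = 1.07652 − 1.2291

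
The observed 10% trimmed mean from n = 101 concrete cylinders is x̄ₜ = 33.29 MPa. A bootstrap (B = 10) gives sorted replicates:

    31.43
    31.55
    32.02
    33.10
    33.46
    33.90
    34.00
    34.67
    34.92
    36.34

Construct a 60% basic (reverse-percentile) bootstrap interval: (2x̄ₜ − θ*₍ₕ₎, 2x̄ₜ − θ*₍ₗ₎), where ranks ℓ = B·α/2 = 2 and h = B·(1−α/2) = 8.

(31.91, 35.03)

Percentile endpoints at ranks 2 and 8: θ*₍2₎ = 31.55, θ*₍8₎ = 34.67.
Basic interval reflects these around x̄ₜ:
  lower = 2 × 33.29 − 34.67 = 31.91
  upper = 2 × 33.29 − 31.55 = 35.03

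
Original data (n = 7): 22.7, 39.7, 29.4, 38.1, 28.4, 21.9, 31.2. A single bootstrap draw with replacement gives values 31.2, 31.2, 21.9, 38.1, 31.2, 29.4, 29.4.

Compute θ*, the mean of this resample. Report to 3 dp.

θ* = 30.343

Mean = (31.2 + 31.2 + 21.9 + 38.1 + 31.2 + 29.4 + 29.4) / 7 = 212.40 / 7 = 30.343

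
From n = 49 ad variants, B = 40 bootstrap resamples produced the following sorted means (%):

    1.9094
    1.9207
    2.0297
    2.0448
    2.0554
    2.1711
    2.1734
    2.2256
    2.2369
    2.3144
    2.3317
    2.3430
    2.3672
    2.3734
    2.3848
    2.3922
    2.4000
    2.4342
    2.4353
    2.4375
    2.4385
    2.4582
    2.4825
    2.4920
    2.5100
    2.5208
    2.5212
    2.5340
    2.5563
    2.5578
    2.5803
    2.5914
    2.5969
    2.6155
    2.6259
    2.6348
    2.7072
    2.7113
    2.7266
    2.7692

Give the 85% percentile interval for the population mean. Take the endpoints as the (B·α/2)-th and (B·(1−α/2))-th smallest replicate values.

α = 0.15; lower rank = 40 × 0.075 = 3; upper rank = 40 × 0.925 = 37.
The 3rd smallest replicate is 2.0297; the 37th is 2.7072.

(2.0297, 2.7072)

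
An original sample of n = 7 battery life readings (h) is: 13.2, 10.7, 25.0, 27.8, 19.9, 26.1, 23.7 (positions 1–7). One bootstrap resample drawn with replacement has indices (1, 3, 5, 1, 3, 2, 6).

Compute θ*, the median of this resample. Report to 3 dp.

Resample values: 13.2, 25.0, 19.9, 13.2, 25.0, 10.7, 26.1.
Sorted: 10.7, 13.2, 13.2, 19.9, 25.0, 25.0, 26.1
Median = middle value = 19.900

θ* = 19.900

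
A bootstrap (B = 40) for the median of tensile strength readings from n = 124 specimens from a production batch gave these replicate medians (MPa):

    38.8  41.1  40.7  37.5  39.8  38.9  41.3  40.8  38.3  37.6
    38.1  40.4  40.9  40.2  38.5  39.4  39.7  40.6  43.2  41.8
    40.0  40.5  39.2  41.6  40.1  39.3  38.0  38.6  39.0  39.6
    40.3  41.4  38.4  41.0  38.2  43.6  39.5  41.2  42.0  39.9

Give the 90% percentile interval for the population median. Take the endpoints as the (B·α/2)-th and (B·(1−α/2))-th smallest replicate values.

(37.6, 42.0)

Sorted replicates: 37.5, 37.6, 38.0, 38.1, 38.2, 38.3, 38.4, 38.5, 38.6, 38.8, 38.9, 39.0, 39.2, 39.3, 39.4, 39.5, 39.6, 39.7, 39.8, 39.9, 40.0, 40.1, 40.2, 40.3, 40.4, 40.5, 40.6, 40.7, 40.8, 40.9, 41.0, 41.1, 41.2, 41.3, 41.4, 41.6, 41.8, 42.0, 43.2, 43.6
α = 0.10; lower rank = 40 × 0.050 = 2; upper rank = 40 × 0.950 = 38.
The 2nd smallest replicate is 37.6; the 38th is 42.0.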